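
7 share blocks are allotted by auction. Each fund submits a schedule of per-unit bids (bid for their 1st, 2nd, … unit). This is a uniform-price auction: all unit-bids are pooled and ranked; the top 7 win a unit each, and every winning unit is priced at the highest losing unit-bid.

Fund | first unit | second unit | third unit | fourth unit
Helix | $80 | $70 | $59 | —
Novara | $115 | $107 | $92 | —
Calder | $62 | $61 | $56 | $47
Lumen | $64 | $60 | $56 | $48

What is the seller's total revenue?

Total revenue: $427

Merging the schedules and taking the best 7: 115 (Novara-1), 107 (Novara-2), 92 (Novara-3), 80 (Helix-1), 70 (Helix-2), 64 (Lumen-1), 62 (Calder-1)
Highest rejected unit-bid = $61.
Allocation: Calder 1, Helix 2, Lumen 1, Novara 3. Every unit priced at $61.
Revenue = 7 × 61 = $427.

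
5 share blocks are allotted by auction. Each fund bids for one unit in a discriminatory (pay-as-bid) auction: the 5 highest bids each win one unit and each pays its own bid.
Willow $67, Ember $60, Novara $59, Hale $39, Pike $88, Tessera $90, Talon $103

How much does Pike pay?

Pike pays $88

Bids ranked high→low: 103 (Talon), 90 (Tessera), 88 (Pike), 67 (Willow), 60 (Ember), 59 (Novara), 39 (Hale)
Top 5: Talon, Tessera, Pike, Willow, Ember.
Pike wins → own bid $88.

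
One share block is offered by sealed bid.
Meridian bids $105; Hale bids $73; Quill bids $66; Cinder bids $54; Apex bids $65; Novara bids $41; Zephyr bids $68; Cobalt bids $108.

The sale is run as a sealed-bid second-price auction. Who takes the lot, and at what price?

Cobalt pays $105

Sealed-bid second-price auction: the highest bidder wins and pays the second-highest bid.
Bids ranked: 108 (Cobalt) > 105 (Meridian) > 73 (Hale) > 68 (Zephyr) > 66 (Quill) > 65 (Apex) > …
Cobalt is highest; pays the second-highest bid, $105.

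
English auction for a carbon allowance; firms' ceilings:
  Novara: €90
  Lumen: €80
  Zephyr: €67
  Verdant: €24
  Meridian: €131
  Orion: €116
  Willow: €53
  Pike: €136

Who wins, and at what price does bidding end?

Limits in order: 136 (Pike) > 131 (Meridian) > 116 (Orion) > 90 (Novara) > 80 (Lumen) > 67 (Zephyr) > …
Meridian is the last rival to drop out, at €131; Pike remains and wins at that price.

Pike wins at €131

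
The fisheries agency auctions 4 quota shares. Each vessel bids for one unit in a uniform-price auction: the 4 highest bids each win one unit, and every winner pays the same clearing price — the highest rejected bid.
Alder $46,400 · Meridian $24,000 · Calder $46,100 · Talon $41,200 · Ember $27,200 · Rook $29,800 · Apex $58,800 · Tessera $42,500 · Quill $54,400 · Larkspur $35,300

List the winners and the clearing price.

Apex, Quill, Alder, Calder; each pays $42,500

Bids ranked high→low: 58,800 (Apex), 54,400 (Quill), 46,400 (Alder), 46,100 (Calder), 42,500 (Tessera), 41,200 (Talon), …
The 4 highest are Apex, Quill, Alder, Calder.
Highest unsuccessful bid: $42,500 → clearing price.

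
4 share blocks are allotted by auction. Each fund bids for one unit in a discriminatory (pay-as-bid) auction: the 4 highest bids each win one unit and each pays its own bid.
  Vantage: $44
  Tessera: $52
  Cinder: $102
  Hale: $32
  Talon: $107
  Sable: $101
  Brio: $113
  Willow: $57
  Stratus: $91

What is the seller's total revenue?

Sorting: 113 (Brio), 107 (Talon), 102 (Cinder), 101 (Sable), 91 (Stratus), 57 (Willow), …
Top 4: Brio, Talon, Cinder, Sable.
Total revenue = 113 + 107 + 102 + 101 = $423.

Total revenue: $423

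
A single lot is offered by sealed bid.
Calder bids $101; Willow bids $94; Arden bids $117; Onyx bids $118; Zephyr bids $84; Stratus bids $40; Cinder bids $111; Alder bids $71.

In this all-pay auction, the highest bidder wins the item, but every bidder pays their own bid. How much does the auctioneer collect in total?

Bids ranked: 118 (Onyx) > 117 (Arden) > 111 (Cinder) > 101 (Calder) > 94 (Willow) > 84 (Zephyr) > …
Onyx wins with the top bid; all bids are sunk regardless.
Every bidder forfeits their bid regardless of winning.
Revenue = 101 + 94 + 117 + 118 + 84 + 40 + 111 + 71 = $736.

Total revenue: $736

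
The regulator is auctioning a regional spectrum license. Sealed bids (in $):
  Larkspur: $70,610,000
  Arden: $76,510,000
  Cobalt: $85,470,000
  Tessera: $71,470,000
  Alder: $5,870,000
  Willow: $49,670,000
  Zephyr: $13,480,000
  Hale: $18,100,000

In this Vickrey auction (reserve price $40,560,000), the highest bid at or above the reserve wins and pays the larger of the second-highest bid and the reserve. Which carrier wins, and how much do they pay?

Sorting bids: 85,470,000 (Cobalt) > 76,510,000 (Arden) > 71,470,000 (Tessera) > 70,610,000 (Larkspur) > 49,670,000 (Willow) > 18,100,000 (Hale) > …
Highest eligible bid: Cobalt at $85,470,000.
Second-highest bid $76,510,000 exceeds the reserve $40,560,000 → payment $76,510,000.

Cobalt pays $76,510,000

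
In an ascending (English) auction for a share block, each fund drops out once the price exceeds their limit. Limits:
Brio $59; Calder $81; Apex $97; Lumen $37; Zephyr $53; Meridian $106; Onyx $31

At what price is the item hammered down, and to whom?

Rule: the price rises until one bidder remains; the winner pays the price at which the last rival dropped out.
Sorting limits: 106 (Meridian) > 97 (Apex) > 81 (Calder) > 59 (Brio) > 53 (Zephyr) > 37 (Lumen) > …
Apex is the last rival to drop out, at $97; Meridian remains and wins at that price.

Meridian wins at $97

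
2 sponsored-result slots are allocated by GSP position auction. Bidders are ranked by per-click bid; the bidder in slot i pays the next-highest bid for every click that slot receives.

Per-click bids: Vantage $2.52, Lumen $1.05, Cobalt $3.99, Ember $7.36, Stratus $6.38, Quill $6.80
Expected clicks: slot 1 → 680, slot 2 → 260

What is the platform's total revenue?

Sorting advertisers: $7.36 (Ember) > $6.80 (Quill) > $6.38 (Stratus) > …
Slot 1: Ember pays $6.80 × 680 = $4624.00
Slot 2: Quill pays $6.38 × 260 = $1658.80
Total = $6282.80

Total revenue: $6282.80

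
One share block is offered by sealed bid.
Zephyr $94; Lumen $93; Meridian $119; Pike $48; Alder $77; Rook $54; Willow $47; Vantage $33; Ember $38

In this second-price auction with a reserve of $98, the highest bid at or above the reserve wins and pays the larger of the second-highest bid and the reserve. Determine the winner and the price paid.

Second-price auction with a reserve of $98: the highest bid at or above the reserve wins and pays the larger of the second-highest bid and the reserve.
Bids ranked: 119 (Meridian) > 94 (Zephyr) > 93 (Lumen) > 77 (Alder) > 54 (Rook) > 48 (Pike) > …
Meridian has the top bid at or above the reserve ($119).
max(second-highest $94, reserve $98) = $98.

Meridian pays $98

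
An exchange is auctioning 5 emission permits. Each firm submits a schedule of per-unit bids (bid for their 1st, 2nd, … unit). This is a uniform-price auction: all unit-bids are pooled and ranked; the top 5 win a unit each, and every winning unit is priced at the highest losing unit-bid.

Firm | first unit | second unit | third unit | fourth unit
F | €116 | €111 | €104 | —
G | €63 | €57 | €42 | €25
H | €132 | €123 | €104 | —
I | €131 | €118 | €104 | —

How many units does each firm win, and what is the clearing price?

F 1, H 2, I 2; clearing price €111

All unit-bids, highest first — top 5: 132 (H-1), 131 (I-1), 123 (H-2), 118 (I-2), 116 (F-1)
The (k+1)-th unit-bid is €111.
Allocation: F 1, H 2, I 2.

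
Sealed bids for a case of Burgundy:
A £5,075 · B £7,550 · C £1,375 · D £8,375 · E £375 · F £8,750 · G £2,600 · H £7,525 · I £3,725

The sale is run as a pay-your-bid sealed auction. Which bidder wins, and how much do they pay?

F pays £8,750

Pay-your-bid sealed auction: the highest bidder wins and pays their own bid.
Bids in order: 8,750 (F) > 8,375 (D) > 7,550 (B) > 7,525 (H) > 5,075 (A) > 3,725 (I) > …
F is highest → pays own bid, £8,750.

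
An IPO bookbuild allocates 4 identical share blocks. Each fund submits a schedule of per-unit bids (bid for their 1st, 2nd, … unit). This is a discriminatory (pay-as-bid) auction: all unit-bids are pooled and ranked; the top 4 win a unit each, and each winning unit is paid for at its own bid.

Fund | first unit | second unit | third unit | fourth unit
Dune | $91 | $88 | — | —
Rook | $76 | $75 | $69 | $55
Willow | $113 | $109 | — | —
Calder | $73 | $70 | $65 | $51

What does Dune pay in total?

Merging the schedules and taking the best 4: 113 (Willow-1), 109 (Willow-2), 91 (Dune-1), 88 (Dune-2)
Next rejected bid: $76 (not a price — pay-as-bid).
Dune's winning unit-bids: 91 + 88 = $179.

Dune pays $179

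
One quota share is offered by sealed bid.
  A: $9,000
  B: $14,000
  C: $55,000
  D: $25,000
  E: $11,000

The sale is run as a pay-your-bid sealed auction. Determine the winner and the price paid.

C pays $55,000

Bids ranked: 55,000 (C) > 25,000 (D) > 14,000 (B) > 11,000 (E) > 9,000 (A)
C has the highest bid and pays exactly that: $55,000.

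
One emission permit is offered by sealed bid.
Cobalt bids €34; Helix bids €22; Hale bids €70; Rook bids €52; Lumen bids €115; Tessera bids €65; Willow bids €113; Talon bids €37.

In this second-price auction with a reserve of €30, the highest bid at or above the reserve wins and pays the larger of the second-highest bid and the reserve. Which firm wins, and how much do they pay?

Lumen pays €113

Rule: the highest bid at or above the reserve wins and pays the larger of the second-highest bid and the reserve.
Bids in order: 115 (Lumen) > 113 (Willow) > 70 (Hale) > 65 (Tessera) > 52 (Rook) > 37 (Talon) > …
Lumen has the top bid at or above the reserve (€115).
max(second-highest €113, reserve €30) = €113; the reserve does not bind.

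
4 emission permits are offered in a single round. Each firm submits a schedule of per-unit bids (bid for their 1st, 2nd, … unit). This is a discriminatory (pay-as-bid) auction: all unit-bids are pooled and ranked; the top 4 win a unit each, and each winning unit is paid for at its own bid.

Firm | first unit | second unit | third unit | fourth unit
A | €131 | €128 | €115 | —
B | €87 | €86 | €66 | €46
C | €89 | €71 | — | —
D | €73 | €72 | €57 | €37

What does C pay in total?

All unit-bids, highest first — top 4: 131 (A-1), 128 (A-2), 115 (A-3), 89 (C-1)
Next rejected bid: €87 (not a price — pay-as-bid).
C's winning unit-bids: 89 = €89.

C pays €89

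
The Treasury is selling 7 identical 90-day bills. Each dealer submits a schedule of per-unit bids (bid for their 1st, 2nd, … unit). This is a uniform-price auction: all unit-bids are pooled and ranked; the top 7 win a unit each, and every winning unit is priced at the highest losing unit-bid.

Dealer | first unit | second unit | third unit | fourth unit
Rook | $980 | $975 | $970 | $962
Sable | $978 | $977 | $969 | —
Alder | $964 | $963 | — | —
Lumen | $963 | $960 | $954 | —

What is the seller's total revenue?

Total revenue: $6,741

Pooled unit-bids ranked (top 7): 980 (Rook-1), 978 (Sable-1), 977 (Sable-2), 975 (Rook-2), 970 (Rook-3), 969 (Sable-3), 964 (Alder-1)
The (k+1)-th unit-bid is $963.
Allocation: Alder 1, Rook 3, Sable 3. Every unit priced at $963.
Revenue = 7 × 963 = $6,741.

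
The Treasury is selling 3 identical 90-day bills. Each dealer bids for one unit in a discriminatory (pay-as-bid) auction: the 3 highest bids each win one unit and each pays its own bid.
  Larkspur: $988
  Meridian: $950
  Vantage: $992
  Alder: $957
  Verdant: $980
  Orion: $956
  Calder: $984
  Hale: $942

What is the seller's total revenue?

Total revenue: $2,964

Bids ranked high→low: 992 (Vantage), 988 (Larkspur), 984 (Calder), 980 (Verdant), 957 (Alder), …
Top 3: Vantage, Larkspur, Calder.
Total revenue = 992 + 988 + 984 = $2,964.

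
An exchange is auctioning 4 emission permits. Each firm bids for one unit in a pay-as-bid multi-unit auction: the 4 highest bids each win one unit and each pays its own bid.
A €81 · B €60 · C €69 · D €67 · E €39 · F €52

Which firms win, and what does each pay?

A €81, C €69, D €67, B €60

Bids ranked high→low: 81 (A), 69 (C), 67 (D), 60 (B), 52 (F), 39 (E)
Top 4: A, C, D, B.
Each winner pays its own bid: A €81, C €69, D €67, B €60.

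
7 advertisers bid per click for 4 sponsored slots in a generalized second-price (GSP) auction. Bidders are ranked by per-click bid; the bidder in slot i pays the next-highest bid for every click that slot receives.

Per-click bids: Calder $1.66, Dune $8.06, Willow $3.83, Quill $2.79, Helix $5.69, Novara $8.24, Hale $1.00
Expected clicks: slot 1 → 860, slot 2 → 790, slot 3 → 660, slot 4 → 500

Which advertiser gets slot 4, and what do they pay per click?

Sorting advertisers: $8.24 (Novara) > $8.06 (Dune) > $5.69 (Helix) > $3.83 (Willow) > $2.79 (Quill) > …
Slot 4 goes to the fourth-ranked bidder, Willow, who pays the next bid down: $2.79/click.

Willow; $2.79 per click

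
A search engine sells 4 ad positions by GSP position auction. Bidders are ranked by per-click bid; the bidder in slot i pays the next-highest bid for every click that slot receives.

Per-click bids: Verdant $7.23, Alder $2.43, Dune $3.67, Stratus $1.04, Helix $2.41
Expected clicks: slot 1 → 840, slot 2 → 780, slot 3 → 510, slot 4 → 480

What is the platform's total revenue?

Ranked by bid: $7.23 (Verdant) > $3.67 (Dune) > $2.43 (Alder) > $2.41 (Helix) > $1.04 (Stratus)
Slot 1: Verdant pays $3.67 × 840 = $3082.80
Slot 2: Dune pays $2.43 × 780 = $1895.40
Slot 3: Alder pays $2.41 × 510 = $1229.10
Slot 4: Helix pays $1.04 × 480 = $499.20
Total = $6706.50

Total revenue: $6706.50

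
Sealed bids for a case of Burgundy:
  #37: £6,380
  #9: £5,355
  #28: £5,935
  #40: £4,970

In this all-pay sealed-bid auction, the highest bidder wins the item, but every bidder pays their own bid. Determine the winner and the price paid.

Bids ranked: 6,380 (#37) > 5,935 (#28) > 5,355 (#9) > 4,970 (#40)
#37 is highest and takes the item; every bidder forfeits their bid.

#37 pays £6,380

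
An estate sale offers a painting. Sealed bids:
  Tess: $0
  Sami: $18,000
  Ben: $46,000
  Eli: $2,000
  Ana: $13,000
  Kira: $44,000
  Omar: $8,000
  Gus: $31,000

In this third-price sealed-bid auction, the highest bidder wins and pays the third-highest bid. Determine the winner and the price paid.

Third-price sealed-bid auction: the highest bidder wins and pays the third-highest bid.
Sorting bids: 46,000 (Ben) > 44,000 (Kira) > 31,000 (Gus) > 18,000 (Sami) > 13,000 (Ana) > 8,000 (Omar) > …
Ben is highest; pays the third-highest bid, $31,000.

Ben pays $31,000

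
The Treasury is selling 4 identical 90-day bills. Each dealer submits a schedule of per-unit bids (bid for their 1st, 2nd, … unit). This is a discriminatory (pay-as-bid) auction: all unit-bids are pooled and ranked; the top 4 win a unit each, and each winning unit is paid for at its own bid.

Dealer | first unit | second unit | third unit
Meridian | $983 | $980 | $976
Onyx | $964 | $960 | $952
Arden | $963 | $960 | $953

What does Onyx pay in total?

Pooled unit-bids ranked (top 4): 983 (Meridian-1), 980 (Meridian-2), 976 (Meridian-3), 964 (Onyx-1)
Next rejected bid: $963 (not a price — pay-as-bid).
Onyx's winning unit-bids: 964 = $964.

Onyx pays $964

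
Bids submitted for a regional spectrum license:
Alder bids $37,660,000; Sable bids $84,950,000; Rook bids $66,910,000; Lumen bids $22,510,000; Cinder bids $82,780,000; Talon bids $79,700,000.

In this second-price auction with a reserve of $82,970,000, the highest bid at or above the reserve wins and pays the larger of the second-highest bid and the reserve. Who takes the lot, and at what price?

Bids in order: 84,950,000 (Sable) > 82,780,000 (Cinder) > 79,700,000 (Talon) > 66,910,000 (Rook) > 37,660,000 (Alder) > 22,510,000 (Lumen)
Sable has the top bid at or above the reserve ($84,950,000).
Second-highest bid $82,780,000 is below the reserve $82,970,000, so the reserve binds → payment $82,970,000.

Sable pays $82,970,000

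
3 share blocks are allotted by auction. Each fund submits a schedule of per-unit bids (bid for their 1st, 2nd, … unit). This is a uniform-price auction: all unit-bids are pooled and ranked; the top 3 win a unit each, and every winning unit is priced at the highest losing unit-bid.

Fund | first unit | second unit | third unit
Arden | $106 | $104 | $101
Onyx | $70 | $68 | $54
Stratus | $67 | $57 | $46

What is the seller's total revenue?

All unit-bids, highest first — top 3: 106 (Arden-1), 104 (Arden-2), 101 (Arden-3)
Highest rejected unit-bid = $70.
Allocation: Arden 3. Every unit priced at $70.
Revenue = 3 × 70 = $210.

Total revenue: $210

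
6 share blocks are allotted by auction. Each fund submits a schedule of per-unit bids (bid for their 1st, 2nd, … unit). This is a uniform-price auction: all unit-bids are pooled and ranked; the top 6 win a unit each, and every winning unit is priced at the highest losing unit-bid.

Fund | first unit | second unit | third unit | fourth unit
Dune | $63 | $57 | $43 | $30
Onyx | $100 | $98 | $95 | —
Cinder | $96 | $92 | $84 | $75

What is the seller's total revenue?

Total revenue: $450

Pooled unit-bids ranked (top 6): 100 (Onyx-1), 98 (Onyx-2), 96 (Cinder-1), 95 (Onyx-3), 92 (Cinder-2), 84 (Cinder-3)
Highest rejected unit-bid = $75.
Allocation: Cinder 3, Onyx 3. Every unit priced at $75.
Revenue = 6 × 75 = $450.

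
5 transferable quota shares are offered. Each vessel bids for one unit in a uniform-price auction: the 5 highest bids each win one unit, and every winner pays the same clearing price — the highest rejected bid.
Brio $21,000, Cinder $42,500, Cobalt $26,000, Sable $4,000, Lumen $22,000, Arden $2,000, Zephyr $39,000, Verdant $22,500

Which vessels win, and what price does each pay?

Ordering the bids: 42,500 (Cinder), 39,000 (Zephyr), 26,000 (Cobalt), 22,500 (Verdant), 22,000 (Lumen), 21,000 (Brio), 4,000 (Sable), …
Winners (5 units): Cinder, Zephyr, Cobalt, Verdant, Lumen.
Highest unsuccessful bid: $21,000 → clearing price.

Cinder, Zephyr, Cobalt, Verdant, Lumen; each pays $21,000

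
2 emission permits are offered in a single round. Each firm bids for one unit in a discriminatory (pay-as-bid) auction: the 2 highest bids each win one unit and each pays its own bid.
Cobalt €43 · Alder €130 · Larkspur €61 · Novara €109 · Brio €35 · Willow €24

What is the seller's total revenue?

Total revenue: €239

Sorting: 130 (Alder), 109 (Novara), 61 (Larkspur), 43 (Cobalt), …
Winners (2 units): Alder, Novara.
Total revenue = 130 + 109 = €239.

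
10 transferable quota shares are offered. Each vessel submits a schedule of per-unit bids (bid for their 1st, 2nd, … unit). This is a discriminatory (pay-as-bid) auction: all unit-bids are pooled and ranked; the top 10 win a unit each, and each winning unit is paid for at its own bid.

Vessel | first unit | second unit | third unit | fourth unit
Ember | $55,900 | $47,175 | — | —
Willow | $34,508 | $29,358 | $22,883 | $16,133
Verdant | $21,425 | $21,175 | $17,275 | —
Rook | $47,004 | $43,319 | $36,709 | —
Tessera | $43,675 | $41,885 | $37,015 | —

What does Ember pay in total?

Pooled unit-bids ranked (top 10): 55,900 (Ember-1), 47,175 (Ember-2), 47,004 (Rook-1), 43,675 (Tessera-1), 43,319 (Rook-2), 41,885 (Tessera-2), 37,015 (Tessera-3), 36,709 (Rook-3), 34,508 (Willow-1), 29,358 (Willow-2)
Next rejected bid: $22,883 (not a price — pay-as-bid).
Ember's winning unit-bids: 55,900 + 47,175 = $103,075.

Ember pays $103,075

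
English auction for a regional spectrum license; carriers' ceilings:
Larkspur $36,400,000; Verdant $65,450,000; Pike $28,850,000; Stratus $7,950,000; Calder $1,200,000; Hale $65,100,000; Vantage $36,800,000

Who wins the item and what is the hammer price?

Verdant wins at $65,100,000

Limits in order: 65,450,000 (Verdant) > 65,100,000 (Hale) > 36,800,000 (Vantage) > 36,400,000 (Larkspur) > 28,850,000 (Pike) > 7,950,000 (Stratus) > …
Hale is the last rival to drop out, at $65,100,000; Verdant remains and wins at that price.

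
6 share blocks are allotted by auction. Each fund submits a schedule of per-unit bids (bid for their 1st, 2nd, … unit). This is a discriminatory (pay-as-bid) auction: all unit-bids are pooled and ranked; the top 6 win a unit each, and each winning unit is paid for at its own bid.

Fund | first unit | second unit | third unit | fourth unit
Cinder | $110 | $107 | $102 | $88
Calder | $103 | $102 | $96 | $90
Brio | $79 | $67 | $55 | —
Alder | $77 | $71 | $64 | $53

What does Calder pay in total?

Calder pays $301

Merging the schedules and taking the best 6: 110 (Cinder-1), 107 (Cinder-2), 103 (Calder-1), 102 (Cinder-3), 102 (Calder-2), 96 (Calder-3)
Next rejected bid: $90 (not a price — pay-as-bid).
Calder's winning unit-bids: 103 + 102 + 96 = $301.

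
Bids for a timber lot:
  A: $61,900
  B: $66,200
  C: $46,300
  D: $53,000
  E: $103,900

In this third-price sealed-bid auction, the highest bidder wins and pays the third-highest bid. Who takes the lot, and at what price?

Bids in order: 103,900 (E) > 66,200 (B) > 61,900 (A) > 53,000 (D) > 46,300 (C)
E wins; payment is bid #3 in the ranking = $61,900.

E pays $61,900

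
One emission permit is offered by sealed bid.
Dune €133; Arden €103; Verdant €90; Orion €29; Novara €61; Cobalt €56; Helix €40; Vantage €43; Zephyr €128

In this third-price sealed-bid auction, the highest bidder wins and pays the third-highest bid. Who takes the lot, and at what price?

Third-price sealed-bid auction: the highest bidder wins and pays the third-highest bid.
Sorting bids: 133 (Dune) > 128 (Zephyr) > 103 (Arden) > 90 (Verdant) > 61 (Novara) > 56 (Cobalt) > …
Dune is highest; pays the third-highest bid, €103.

Dune pays €103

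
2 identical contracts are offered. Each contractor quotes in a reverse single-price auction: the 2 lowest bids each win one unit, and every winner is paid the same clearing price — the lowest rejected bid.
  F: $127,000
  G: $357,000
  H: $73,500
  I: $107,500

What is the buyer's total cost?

Total cost: $254,000

Sorting: 73,500 (H), 107,500 (I), 127,000 (F), 357,000 (G)
Winners (2 units): H, I.
Clearing price = lowest rejected bid = $127,000.
Total cost = 2 × $127,000 = $254,000.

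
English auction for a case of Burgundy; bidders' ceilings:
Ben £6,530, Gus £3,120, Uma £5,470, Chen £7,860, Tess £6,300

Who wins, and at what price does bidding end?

Chen wins at £6,530

Limits ranked: 7,860 (Chen) > 6,530 (Ben) > 6,300 (Tess) > 5,470 (Uma) > 3,120 (Gus)
Ben is the last rival to drop out, at £6,530; Chen remains and wins at that price.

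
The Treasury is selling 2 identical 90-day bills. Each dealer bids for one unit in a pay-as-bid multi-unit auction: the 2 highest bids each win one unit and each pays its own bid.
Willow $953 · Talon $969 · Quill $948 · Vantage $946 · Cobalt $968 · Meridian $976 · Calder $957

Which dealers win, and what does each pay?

Sorting: 976 (Meridian), 969 (Talon), 968 (Cobalt), 957 (Calder), …
Top 2: Meridian, Talon.
Each winner pays its own bid: Meridian $976, Talon $969.

Meridian $976, Talon $969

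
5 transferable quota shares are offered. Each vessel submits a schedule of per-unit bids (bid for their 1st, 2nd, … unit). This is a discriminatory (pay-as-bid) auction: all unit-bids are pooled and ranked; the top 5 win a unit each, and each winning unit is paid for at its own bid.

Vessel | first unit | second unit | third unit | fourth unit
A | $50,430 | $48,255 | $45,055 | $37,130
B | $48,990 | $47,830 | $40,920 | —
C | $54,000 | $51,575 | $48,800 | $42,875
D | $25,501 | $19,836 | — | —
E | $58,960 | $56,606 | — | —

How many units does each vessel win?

A 1, C 2, E 2

All unit-bids, highest first — top 5: 58,960 (E-1), 56,606 (E-2), 54,000 (C-1), 51,575 (C-2), 50,430 (A-1)
Next rejected bid: $48,990 (not a price — pay-as-bid).
Allocation: A 1, C 2, E 2.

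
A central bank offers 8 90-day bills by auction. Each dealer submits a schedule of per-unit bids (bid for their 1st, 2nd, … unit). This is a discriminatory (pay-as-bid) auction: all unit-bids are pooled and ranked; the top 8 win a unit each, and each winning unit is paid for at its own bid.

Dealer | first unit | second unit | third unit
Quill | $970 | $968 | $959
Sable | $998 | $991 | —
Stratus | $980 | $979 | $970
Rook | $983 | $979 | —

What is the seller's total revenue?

Merging the schedules and taking the best 8: 998 (Sable-1), 991 (Sable-2), 983 (Rook-1), 980 (Stratus-1), 979 (Stratus-2), 979 (Rook-2), 970 (Quill-1), 970 (Stratus-3)
Next rejected bid: $968 (not a price — pay-as-bid).
Each winning unit pays its own bid.
Revenue = 998 + 991 + 983 + 980 + 979 + 979 + 970 + 970 = $7,850.

Total revenue: $7,850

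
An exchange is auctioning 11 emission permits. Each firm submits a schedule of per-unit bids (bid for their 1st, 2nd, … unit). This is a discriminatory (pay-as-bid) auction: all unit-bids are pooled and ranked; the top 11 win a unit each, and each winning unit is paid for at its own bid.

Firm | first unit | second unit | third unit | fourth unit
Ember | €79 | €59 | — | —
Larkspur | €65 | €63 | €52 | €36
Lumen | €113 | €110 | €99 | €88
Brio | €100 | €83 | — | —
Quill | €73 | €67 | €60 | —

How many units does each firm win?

All unit-bids, highest first — top 11: 113 (Lumen-1), 110 (Lumen-2), 100 (Brio-1), 99 (Lumen-3), 88 (Lumen-4), 83 (Brio-2), 79 (Ember-1), 73 (Quill-1), 67 (Quill-2), 65 (Larkspur-1), 63 (Larkspur-2)
Next rejected bid: €60 (not a price — pay-as-bid).
Allocation: Brio 2, Ember 1, Larkspur 2, Lumen 4, Quill 2.

Brio 2, Ember 1, Larkspur 2, Lumen 4, Quill 2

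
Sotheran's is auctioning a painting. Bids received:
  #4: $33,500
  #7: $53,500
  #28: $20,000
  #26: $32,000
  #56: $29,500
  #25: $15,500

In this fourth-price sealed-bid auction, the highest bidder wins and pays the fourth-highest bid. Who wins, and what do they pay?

Bids in order: 53,500 (#7) > 33,500 (#4) > 32,000 (#26) > 29,500 (#56) > 20,000 (#28) > 15,500 (#25)
#7 wins; payment is bid #4 in the ranking = $29,500.

#7 pays $29,500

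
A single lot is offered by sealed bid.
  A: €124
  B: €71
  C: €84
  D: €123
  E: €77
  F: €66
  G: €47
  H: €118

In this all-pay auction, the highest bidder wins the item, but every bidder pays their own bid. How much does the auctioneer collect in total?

Total revenue: €710

Rule: the highest bidder wins the item, but every bidder pays their own bid.
Bids ranked: 124 (A) > 123 (D) > 118 (H) > 84 (C) > 77 (E) > 71 (B) > …
Every bidder forfeits their bid regardless of winning.
Revenue = 124 + 71 + 84 + 123 + 77 + 66 + 47 + 118 = €710.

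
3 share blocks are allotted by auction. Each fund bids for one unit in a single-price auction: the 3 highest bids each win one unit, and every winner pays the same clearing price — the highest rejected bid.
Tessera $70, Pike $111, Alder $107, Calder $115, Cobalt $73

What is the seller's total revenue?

Ordering the bids: 115 (Calder), 111 (Pike), 107 (Alder), 73 (Cobalt), 70 (Tessera)
Winners (3 units): Calder, Pike, Alder.
Clearing price = highest rejected bid = $73.
Total revenue = 3 × $73 = $219.

Total revenue: $219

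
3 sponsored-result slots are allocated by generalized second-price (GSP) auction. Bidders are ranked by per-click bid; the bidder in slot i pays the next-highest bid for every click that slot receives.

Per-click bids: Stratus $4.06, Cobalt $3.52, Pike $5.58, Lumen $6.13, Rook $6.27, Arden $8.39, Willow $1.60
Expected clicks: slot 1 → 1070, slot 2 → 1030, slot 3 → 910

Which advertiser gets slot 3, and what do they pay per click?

Ranked by bid: $8.39 (Arden) > $6.27 (Rook) > $6.13 (Lumen) > $5.58 (Pike) > …
Slot 3 goes to the third-ranked bidder, Lumen, who pays the next bid down: $5.58/click.

Lumen; $5.58 per click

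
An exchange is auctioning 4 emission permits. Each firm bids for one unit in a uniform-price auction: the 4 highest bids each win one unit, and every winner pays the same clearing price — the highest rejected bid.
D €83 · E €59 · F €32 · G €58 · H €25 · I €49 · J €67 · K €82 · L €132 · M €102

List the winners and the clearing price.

L, M, D, K; each pays €67

Ordering the bids: 132 (L), 102 (M), 83 (D), 82 (K), 67 (J), 59 (E), …
Top 4: L, M, D, K.
First losing bid is J's €67, which sets the uniform price.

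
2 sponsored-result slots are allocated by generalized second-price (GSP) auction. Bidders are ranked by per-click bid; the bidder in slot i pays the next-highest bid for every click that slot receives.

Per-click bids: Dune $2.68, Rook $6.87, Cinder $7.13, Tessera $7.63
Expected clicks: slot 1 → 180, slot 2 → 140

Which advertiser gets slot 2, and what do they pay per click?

Cinder; $6.87 per click

Sorting advertisers: $7.63 (Tessera) > $7.13 (Cinder) > $6.87 (Rook) > …
Slot 2 goes to the second-ranked bidder, Cinder, who pays the next bid down: $6.87/click.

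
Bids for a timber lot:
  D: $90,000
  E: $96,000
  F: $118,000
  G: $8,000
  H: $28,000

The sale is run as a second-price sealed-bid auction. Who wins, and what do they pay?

F pays $96,000

Rule: the highest bidder wins and pays the second-highest bid.
Sorting bids: 118,000 (F) > 96,000 (E) > 90,000 (D) > 28,000 (H) > 8,000 (G)
F is highest; pays the second-highest bid, $96,000.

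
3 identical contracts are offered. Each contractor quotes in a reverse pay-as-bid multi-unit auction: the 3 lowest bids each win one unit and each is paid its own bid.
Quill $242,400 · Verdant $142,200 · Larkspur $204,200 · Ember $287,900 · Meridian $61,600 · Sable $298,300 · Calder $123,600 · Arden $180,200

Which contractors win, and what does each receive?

Bids ranked low→high: 61,600 (Meridian), 123,600 (Calder), 142,200 (Verdant), 180,200 (Arden), 204,200 (Larkspur), …
Lowest 3: Meridian, Calder, Verdant.
Each winner is paid its own bid: Meridian $61,600, Calder $123,600, Verdant $142,200.

Meridian $61,600, Calder $123,600, Verdant $142,200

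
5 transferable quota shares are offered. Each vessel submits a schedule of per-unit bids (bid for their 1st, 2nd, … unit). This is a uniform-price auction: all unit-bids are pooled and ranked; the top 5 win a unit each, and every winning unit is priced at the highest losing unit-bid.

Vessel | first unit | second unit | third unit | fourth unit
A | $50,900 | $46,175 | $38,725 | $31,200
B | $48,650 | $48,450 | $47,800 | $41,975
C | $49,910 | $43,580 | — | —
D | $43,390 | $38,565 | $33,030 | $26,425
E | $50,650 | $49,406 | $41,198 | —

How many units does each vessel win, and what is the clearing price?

A 1, B 1, C 1, E 2; clearing price $48,450

Merging the schedules and taking the best 5: 50,900 (A-1), 50,650 (E-1), 49,910 (C-1), 49,406 (E-2), 48,650 (B-1)
First bid not allocated: $48,450.
Allocation: A 1, B 1, C 1, E 2.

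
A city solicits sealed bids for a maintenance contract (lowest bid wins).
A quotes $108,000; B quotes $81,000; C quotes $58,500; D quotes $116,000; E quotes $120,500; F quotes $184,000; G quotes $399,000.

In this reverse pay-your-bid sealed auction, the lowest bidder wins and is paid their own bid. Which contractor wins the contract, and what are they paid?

C is paid $58,500

Sorting bids: 58,500 (C) < 81,000 (B) < 108,000 (A) < 116,000 (D) < 120,500 (E) < 184,000 (F) < …
C has the lowest bid and is paid exactly that: $58,500.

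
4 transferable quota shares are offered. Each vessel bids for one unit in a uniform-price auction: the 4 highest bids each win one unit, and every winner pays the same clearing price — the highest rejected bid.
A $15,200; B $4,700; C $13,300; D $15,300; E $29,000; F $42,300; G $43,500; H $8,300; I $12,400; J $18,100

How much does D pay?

Bids ranked high→low: 43,500 (G), 42,300 (F), 29,000 (E), 18,100 (J), 15,300 (D), 15,200 (A), …
Winners (4 units): G, F, E, J.
Clearing price = highest rejected bid = $15,300.
D does not win → pays $0.

D pays $0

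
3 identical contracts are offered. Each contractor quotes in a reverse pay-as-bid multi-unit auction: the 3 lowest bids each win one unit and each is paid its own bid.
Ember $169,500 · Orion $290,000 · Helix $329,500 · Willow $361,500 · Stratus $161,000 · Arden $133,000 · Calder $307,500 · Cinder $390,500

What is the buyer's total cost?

Total cost: $463,500

Sorting: 133,000 (Arden), 161,000 (Stratus), 169,500 (Ember), 290,000 (Orion), 307,500 (Calder), …
The 3 lowest are Arden, Stratus, Ember.
Total cost = 133,000 + 161,000 + 169,500 = $463,500.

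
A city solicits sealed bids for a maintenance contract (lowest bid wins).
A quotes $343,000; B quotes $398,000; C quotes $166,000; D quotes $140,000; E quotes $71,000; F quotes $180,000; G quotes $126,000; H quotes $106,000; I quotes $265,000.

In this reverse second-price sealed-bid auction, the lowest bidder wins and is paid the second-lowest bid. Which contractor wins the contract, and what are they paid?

Sorting bids: 71,000 (E) < 106,000 (H) < 126,000 (G) < 140,000 (D) < 166,000 (C) < 180,000 (F) < …
E wins with the lowest bid; price is set by the runner-up at $106,000.

E is paid $106,000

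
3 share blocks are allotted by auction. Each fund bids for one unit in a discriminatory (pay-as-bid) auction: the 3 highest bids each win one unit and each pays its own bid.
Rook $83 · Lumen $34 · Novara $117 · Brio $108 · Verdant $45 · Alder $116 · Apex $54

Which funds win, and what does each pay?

Novara $117, Alder $116, Brio $108

Ordering the bids: 117 (Novara), 116 (Alder), 108 (Brio), 83 (Rook), 54 (Apex), …
The 3 highest are Novara, Alder, Brio.
Each winner pays its own bid: Novara $117, Alder $116, Brio $108.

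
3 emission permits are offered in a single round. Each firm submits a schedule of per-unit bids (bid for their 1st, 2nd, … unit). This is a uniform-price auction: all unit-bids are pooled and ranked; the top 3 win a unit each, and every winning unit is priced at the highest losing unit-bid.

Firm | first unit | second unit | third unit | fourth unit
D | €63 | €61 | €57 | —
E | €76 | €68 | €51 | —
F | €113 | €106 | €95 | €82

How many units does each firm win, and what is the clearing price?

All unit-bids, highest first — top 3: 113 (F-1), 106 (F-2), 95 (F-3)
Highest rejected unit-bid = €82.
Allocation: F 3.

F 3; clearing price €82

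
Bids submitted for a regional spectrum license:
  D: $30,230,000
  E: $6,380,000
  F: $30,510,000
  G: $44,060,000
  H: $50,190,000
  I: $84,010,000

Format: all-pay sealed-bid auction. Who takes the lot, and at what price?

I pays $84,010,000

Bids in order: 84,010,000 (I) > 50,190,000 (H) > 44,060,000 (G) > 30,510,000 (F) > 30,230,000 (D) > 6,380,000 (E)
I is highest and takes the item; every bidder forfeits their bid.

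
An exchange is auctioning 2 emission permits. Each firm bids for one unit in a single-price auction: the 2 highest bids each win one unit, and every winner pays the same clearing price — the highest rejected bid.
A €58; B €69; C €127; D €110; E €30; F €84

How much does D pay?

D pays €84

Sorting: 127 (C), 110 (D), 84 (F), 69 (B), …
Top 2: C, D.
First losing bid is F's €84, which sets the uniform price.
D wins → pays €84.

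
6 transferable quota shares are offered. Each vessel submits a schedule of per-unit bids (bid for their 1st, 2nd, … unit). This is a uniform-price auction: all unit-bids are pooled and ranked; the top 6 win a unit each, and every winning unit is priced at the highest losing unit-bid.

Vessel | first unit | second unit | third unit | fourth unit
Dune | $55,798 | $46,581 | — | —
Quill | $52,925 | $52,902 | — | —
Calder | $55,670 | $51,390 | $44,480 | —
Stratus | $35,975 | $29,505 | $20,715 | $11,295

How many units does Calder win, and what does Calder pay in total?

Calder: 2 units, pays $88,960

All unit-bids, highest first — top 6: 55,798 (Dune-1), 55,670 (Calder-1), 52,925 (Quill-1), 52,902 (Quill-2), 51,390 (Calder-2), 46,581 (Dune-2)
First bid not allocated: $44,480.
Calder wins 2 unit(s) at $44,480 each.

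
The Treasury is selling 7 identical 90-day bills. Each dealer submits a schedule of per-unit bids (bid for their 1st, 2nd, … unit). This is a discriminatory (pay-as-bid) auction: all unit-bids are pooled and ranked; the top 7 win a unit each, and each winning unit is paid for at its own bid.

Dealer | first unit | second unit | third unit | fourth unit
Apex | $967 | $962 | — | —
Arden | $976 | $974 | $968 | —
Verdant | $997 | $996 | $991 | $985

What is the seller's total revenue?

Total revenue: $6,887

Merging the schedules and taking the best 7: 997 (Verdant-1), 996 (Verdant-2), 991 (Verdant-3), 985 (Verdant-4), 976 (Arden-1), 974 (Arden-2), 968 (Arden-3)
Next rejected bid: $967 (not a price — pay-as-bid).
Each winning unit pays its own bid.
Revenue = 997 + 996 + 991 + 985 + 976 + 974 + 968 = $6,887.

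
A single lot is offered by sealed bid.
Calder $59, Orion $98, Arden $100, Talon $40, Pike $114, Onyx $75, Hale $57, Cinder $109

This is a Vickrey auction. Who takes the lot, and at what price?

Rule: the highest bidder wins and pays the second-highest bid.
Bids in order: 114 (Pike) > 109 (Cinder) > 100 (Arden) > 98 (Orion) > 75 (Onyx) > 59 (Calder) > …
Pike wins with the highest bid; price is set by the runner-up at $109.

Pike pays $109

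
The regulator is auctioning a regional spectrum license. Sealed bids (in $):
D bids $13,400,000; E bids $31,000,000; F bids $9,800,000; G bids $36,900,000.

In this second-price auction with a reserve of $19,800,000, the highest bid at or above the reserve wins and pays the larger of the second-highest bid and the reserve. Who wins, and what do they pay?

Sorting bids: 36,900,000 (G) > 31,000,000 (E) > 13,400,000 (D) > 9,800,000 (F)
Highest eligible bid: G at $36,900,000.
Second-highest bid $31,000,000 exceeds the reserve $19,800,000 → payment $31,000,000.

G pays $31,000,000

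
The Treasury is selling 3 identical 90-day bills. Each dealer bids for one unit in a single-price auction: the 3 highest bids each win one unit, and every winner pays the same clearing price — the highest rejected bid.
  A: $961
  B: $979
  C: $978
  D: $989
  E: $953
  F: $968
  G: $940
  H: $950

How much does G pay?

Sorting: 989 (D), 979 (B), 978 (C), 968 (F), 961 (A), …
Winners (3 units): D, B, C.
Clearing price = highest rejected bid = $968.
G does not win → pays $0.

G pays $0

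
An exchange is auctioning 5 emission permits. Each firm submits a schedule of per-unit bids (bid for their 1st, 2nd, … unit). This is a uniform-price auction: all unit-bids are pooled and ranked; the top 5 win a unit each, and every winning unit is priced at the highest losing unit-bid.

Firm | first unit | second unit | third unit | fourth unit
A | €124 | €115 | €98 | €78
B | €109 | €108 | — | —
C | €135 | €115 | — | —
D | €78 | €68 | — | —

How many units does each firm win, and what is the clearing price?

All unit-bids, highest first — top 5: 135 (C-1), 124 (A-1), 115 (A-2), 115 (C-2), 109 (B-1)
The (k+1)-th unit-bid is €108.
Allocation: A 2, B 1, C 2.

A 2, B 1, C 2; clearing price €108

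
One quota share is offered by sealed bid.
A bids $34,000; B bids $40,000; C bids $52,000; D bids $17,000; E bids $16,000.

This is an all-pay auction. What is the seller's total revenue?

Bids ranked: 52,000 (C) > 40,000 (B) > 34,000 (A) > 17,000 (D) > 16,000 (E)
C wins with the top bid; all bids are sunk regardless.
Every bidder forfeits their bid regardless of winning.
Revenue = 34,000 + 40,000 + 52,000 + 17,000 + 16,000 = $159,000.

Total revenue: $159,000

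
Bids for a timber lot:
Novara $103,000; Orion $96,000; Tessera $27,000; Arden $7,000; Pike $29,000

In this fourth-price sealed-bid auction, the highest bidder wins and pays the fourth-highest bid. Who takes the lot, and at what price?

Novara pays $27,000

Fourth-price sealed-bid auction: the highest bidder wins and pays the fourth-highest bid.
Bids ranked: 103,000 (Novara) > 96,000 (Orion) > 29,000 (Pike) > 27,000 (Tessera) > 7,000 (Arden)
Novara wins; payment is bid #4 in the ranking = $27,000.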